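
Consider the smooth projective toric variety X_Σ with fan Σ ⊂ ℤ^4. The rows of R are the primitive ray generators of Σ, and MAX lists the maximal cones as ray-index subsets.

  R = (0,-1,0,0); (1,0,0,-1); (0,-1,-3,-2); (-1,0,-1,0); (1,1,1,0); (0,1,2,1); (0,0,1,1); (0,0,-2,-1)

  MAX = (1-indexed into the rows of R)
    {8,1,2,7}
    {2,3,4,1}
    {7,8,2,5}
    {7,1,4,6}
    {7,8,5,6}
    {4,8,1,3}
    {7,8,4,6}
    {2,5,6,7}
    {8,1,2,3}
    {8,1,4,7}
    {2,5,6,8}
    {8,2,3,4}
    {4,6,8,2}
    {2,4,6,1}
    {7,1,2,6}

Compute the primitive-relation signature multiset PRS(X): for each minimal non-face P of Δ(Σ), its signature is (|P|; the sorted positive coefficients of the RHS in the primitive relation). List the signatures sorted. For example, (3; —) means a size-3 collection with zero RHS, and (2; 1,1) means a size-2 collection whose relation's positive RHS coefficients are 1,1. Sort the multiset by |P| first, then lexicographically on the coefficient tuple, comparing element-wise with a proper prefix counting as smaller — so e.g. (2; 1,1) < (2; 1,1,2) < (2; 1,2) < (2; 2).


9 collections generate NE(X_Σ); each relation:

  {1,5}:  v_{1} + v_{5} = v_{2} + v_{7} — sig = (2; 1,1)
  {3,5}:  v_{3} + v_{5} = v_{2} + v_{8} — sig = (2; 1,1)
  {3,6}:  v_{3} + v_{6} = v_{2} + v_{4} — sig = (2; 1,1)
  {3,7}:  v_{3} + v_{7} = v_{1} + v_{8} — sig = (2; 1,1)
  {4,5}:  v_{4} + v_{5} = v_{6} + v_{8} — sig = (2; 1,1)
  {1,6,8}:  v_{1} + v_{6} + v_{8} = 0 — sig = (3; —)
  {2,4,7}:  v_{2} + v_{4} + v_{7} = 0 — sig = (3; —)
  {1,2,4,8}:  v_{1} + v_{2} + v_{4} + v_{8} = v_{3} — sig = (4; 1)
  {2,6,7,8}:  v_{2} + v_{6} + v_{7} + v_{8} = v_{5} — sig = (4; 1)

Signatures (|P|; sorted positive RHS coefficients), sorted:
[(2; 1,1), (2; 1,1), (2; 1,1), (2; 1,1), (2; 1,1), (3; —), (3; —), (4; 1), (4; 1)]


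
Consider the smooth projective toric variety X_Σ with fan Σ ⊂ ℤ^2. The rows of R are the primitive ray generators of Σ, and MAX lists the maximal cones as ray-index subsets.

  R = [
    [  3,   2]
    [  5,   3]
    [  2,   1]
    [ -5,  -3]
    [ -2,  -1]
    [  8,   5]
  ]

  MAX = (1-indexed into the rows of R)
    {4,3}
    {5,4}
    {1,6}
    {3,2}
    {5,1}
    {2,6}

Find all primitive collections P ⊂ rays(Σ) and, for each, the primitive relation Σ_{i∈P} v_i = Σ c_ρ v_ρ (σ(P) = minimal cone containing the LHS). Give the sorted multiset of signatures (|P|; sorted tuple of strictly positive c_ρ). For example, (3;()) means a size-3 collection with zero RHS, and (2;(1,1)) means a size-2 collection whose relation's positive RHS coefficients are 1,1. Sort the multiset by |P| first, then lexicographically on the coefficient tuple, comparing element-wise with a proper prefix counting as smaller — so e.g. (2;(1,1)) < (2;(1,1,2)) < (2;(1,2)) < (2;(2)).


9 collections generate NE(X_Σ); each relation:

  P = {2,4}:  v_{2} + v_{4} = 0  so sig = (2;())
  P = {3,5}:  v_{3} + v_{5} = 0  so sig = (2;())
  P = {1,2}:  v_{1} + v_{2} = v_{6}  so sig = (2;(1))
  P = {1,3}:  v_{1} + v_{3} = v_{2}  so sig = (2;(1))
  P = {1,4}:  v_{1} + v_{4} = v_{5}  so sig = (2;(1))
  P = {2,5}:  v_{2} + v_{5} = v_{1}  so sig = (2;(1))
  P = {4,6}:  v_{4} + v_{6} = v_{1}  so sig = (2;(1))
  P = {3,6}:  v_{3} + v_{6} = 2·v_{2}  so sig = (2;(2))
  P = {5,6}:  v_{5} + v_{6} = 2·v_{1}  so sig = (2;(2))

so the primitive-relation signature multiset is
    |P|=2: 9 collections, coeffs (), (), (1), (1), (1), (1), (1), (2), (2)


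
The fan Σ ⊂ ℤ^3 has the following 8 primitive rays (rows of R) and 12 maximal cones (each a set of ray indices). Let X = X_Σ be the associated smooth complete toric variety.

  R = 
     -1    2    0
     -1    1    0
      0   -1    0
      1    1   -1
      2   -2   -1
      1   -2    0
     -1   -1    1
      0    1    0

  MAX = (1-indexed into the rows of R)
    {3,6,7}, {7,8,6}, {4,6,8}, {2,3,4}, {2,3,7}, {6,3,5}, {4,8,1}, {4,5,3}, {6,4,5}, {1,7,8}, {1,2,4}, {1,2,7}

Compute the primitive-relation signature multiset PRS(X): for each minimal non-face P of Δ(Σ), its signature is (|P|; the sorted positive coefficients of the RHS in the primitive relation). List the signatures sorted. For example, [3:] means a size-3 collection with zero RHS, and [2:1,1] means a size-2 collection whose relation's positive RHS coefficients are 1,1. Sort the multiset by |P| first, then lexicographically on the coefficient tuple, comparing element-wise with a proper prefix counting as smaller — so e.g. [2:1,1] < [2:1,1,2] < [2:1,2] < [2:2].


Primitive collections (11):

  • {1,6}:  v_{1} + v_{6} = 0  →  sig = [2:]
  • {3,8}:  v_{3} + v_{8} = 0  →  sig = [2:]
  • {4,7}:  v_{4} + v_{7} = 0  →  sig = [2:]
  • {1,3}:  v_{1} + v_{3} = v_{2}  →  sig = [2:1]
  • {2,6}:  v_{2} + v_{6} = v_{3}  →  sig = [2:1]
  • {2,8}:  v_{2} + v_{8} = v_{1}  →  sig = [2:1]
  • {1,5}:  v_{1} + v_{5} = v_{3} + v_{4}  →  sig = [2:1,1]
  • {5,7}:  v_{5} + v_{7} = v_{3} + v_{6}  →  sig = [2:1,1]
  • {5,8}:  v_{5} + v_{8} = v_{4} + v_{6}  →  sig = [2:1,1]
  • {2,5}:  v_{2} + v_{5} = 2·v_{3} + v_{4}  →  sig = [2:1,2]
  • {3,4,6}:  v_{3} + v_{4} + v_{6} = v_{5}  →  sig = [3:1]

so the primitive-relation signature multiset is
    [2:]
    [2:]
    [2:]
    [2:1]
    [2:1]
    [2:1]
    [2:1,1]
    [2:1,1]
    [2:1,1]
    [2:1,2]
    [3:1]


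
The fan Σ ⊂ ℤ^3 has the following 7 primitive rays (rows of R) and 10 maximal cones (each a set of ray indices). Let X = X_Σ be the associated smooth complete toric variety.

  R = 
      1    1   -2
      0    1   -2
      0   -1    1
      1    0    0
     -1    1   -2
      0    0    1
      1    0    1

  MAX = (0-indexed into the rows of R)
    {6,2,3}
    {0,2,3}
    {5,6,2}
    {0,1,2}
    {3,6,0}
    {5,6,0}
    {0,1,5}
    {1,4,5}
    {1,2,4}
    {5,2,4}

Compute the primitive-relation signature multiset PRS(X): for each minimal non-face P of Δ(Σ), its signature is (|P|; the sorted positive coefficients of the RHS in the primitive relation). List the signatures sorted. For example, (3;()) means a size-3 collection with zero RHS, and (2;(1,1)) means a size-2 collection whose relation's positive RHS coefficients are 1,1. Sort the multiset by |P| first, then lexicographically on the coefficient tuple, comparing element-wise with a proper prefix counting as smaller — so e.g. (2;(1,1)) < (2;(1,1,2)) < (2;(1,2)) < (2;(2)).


Primitive collections (9):

  P = {1,3}:  v_{1} + v_{3} = v_{0}  →  sig = (2;(1))
  P = {3,4}:  v_{3} + v_{4} = v_{1}  →  sig = (2;(1))
  P = {3,5}:  v_{3} + v_{5} = v_{6}  →  sig = (2;(1))
  P = {1,6}:  v_{1} + v_{6} = v_{0} + v_{5}  →  sig = (2;(1,1))
  P = {4,6}:  v_{4} + v_{6} = v_{1} + v_{5}  →  sig = (2;(1,1))
  P = {0,4}:  v_{0} + v_{4} = 2·v_{1}  →  sig = (2;(2))
  P = {1,2,5}:  v_{1} + v_{2} + v_{5} = 0  →  sig = (3;())
  P = {0,2,5}:  v_{0} + v_{2} + v_{5} = v_{3}  →  sig = (3;(1))
  P = {0,2,6}:  v_{0} + v_{2} + v_{6} = 2·v_{3}  →  sig = (3;(2))

so the primitive-relation signature multiset is
[(2;(1)), (2;(1)), (2;(1)), (2;(1,1)), (2;(1,1)), (2;(2)), (3;()), (3;(1)), (3;(2))]


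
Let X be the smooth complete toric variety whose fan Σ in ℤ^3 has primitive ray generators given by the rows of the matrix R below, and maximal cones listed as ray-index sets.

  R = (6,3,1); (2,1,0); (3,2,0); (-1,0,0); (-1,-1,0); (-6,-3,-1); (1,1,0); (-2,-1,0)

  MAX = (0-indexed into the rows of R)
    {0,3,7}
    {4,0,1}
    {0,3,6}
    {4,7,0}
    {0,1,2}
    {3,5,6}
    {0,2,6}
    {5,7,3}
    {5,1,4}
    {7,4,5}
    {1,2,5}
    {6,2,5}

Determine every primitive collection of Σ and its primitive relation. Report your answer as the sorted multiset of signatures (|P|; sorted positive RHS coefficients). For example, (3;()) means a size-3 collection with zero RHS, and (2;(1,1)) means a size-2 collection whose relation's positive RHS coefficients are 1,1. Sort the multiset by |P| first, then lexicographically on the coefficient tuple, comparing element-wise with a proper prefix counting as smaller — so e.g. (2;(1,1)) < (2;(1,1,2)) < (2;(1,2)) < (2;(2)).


The 10 primitive collections of Σ (r=8, n=3):

  P = {0,5}:  v_{0} + v_{5} = 0 ; sig = (2;())
  P = {1,7}:  v_{1} + v_{7} = 0 ; sig = (2;())
  P = {4,6}:  v_{4} + v_{6} = 0 ; sig = (2;())
  P = {1,3}:  v_{1} + v_{3} = v_{6} ; sig = (2;(1))
  P = {1,6}:  v_{1} + v_{6} = v_{2} ; sig = (2;(1))
  P = {2,4}:  v_{2} + v_{4} = v_{1} ; sig = (2;(1))
  P = {2,7}:  v_{2} + v_{7} = v_{6} ; sig = (2;(1))
  P = {3,4}:  v_{3} + v_{4} = v_{7} ; sig = (2;(1))
  P = {6,7}:  v_{6} + v_{7} = v_{3} ; sig = (2;(1))
  P = {2,3}:  v_{2} + v_{3} = 2·v_{6} ; sig = (2;(2))

Signatures (|P|; sorted positive RHS coefficients), sorted:
    (2;())
    (2;())
    (2;())
    (2;(1))
    (2;(1))
    (2;(1))
    (2;(1))
    (2;(1))
    (2;(1))
    (2;(2))


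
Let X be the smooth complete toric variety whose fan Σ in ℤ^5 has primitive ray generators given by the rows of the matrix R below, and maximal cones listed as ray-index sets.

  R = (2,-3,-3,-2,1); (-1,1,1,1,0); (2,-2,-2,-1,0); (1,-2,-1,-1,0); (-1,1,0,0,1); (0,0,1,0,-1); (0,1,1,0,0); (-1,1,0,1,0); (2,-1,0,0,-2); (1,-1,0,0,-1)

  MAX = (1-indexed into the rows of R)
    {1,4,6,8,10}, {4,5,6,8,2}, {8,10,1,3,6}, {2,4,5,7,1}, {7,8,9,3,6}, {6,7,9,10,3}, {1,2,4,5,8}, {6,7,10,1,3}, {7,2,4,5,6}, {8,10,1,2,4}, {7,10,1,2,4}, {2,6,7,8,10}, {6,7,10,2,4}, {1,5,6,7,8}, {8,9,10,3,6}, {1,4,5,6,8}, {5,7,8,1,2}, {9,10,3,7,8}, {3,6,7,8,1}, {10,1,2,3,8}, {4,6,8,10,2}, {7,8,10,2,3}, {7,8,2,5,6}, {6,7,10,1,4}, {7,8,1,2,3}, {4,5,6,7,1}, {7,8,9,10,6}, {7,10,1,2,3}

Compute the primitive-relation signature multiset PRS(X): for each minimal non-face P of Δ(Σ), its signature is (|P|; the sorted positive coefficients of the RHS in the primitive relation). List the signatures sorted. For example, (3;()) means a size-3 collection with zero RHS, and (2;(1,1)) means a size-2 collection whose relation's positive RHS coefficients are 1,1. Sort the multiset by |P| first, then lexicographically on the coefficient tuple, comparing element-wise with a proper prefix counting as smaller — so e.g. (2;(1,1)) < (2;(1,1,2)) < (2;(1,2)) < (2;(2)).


Minimal non-faces — 12 found among 10 rays, 28 max cones:

  P = {5,10}:  v_{5} + v_{10} = 0 ; sig = (2;())
  P = {3,4}:  v_{3} + v_{4} = v_{1} + v_{10} ; sig = (2;(1,1))
  P = {3,5}:  v_{3} + v_{5} = v_{1} + v_{7} + v_{8} ; sig = (2;(1,1,1))
  P = {4,9}:  v_{4} + v_{9} = v_{3} + v_{6} + v_{10} ; sig = (2;(1,1,1))
  P = {5,9}:  v_{5} + v_{9} = v_{3} + v_{6} + v_{7} + v_{8} ; sig = (2;(1,1,1,1))
  P = {2,9}:  v_{2} + v_{9} = v_{7} + v_{8} + 2·v_{10} ; sig = (2;(1,1,2))
  P = {1,9}:  v_{1} + v_{9} = 2·v_{3} + v_{6} ; sig = (2;(1,2))
  P = {4,7,8}:  v_{4} + v_{7} + v_{8} = 0 ; sig = (3;())
  P = {1,2,6}:  v_{1} + v_{2} + v_{6} = v_{4} ; sig = (3;(1))
  P = {2,3,6}:  v_{2} + v_{3} + v_{6} = v_{10} ; sig = (3;(1))
  P = {1,7,8,10}:  v_{1} + v_{7} + v_{8} + v_{10} = v_{3} ; sig = (4;(1))
  P = {3,6,7,8,10}:  v_{3} + v_{6} + v_{7} + v_{8} + v_{10} = v_{9} ; sig = (5;(1))

Sorted signature multiset PRS(X):
    |P|=2: 7 collections, coeffs (), (1,1), (1,1,1), (1,1,1), (1,1,1,1), (1,1,2), (1,2)
    |P|=3: 3 collections, coeffs (), (1), (1)
    |P|=4: 1 collection, coeffs (1)
    |P|=5: 1 collection, coeffs (1)


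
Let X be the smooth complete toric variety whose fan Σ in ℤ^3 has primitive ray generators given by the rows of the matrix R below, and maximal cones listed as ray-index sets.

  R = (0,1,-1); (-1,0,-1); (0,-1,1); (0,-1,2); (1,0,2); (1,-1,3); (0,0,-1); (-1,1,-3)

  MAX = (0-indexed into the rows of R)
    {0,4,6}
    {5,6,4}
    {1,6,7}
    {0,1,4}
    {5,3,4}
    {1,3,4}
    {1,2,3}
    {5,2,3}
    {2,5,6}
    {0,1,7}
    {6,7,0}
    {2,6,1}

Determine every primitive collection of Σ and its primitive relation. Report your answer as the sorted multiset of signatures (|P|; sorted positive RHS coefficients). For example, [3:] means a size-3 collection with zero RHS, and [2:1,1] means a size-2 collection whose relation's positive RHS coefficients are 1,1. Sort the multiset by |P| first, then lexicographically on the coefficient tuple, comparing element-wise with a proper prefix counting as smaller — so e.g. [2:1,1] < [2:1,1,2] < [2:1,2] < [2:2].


Σ has 12 primitive collections:

  P = {0,2}:  v_{0} + v_{2} = 0 ; sig = [2:]
  P = {5,7}:  v_{5} + v_{7} = 0 ; sig = [2:]
  P = {0,5}:  v_{0} + v_{5} = v_{4} ; sig = [2:1]
  P = {1,5}:  v_{1} + v_{5} = v_{3} ; sig = [2:1]
  P = {2,4}:  v_{2} + v_{4} = v_{5} ; sig = [2:1]
  P = {3,6}:  v_{3} + v_{6} = v_{2} ; sig = [2:1]
  P = {3,7}:  v_{3} + v_{7} = v_{1} ; sig = [2:1]
  P = {4,7}:  v_{4} + v_{7} = v_{0} ; sig = [2:1]
  P = {0,3}:  v_{0} + v_{3} = v_{1} + v_{4} ; sig = [2:1,1]
  P = {2,7}:  v_{2} + v_{7} = v_{1} + v_{6} ; sig = [2:1,1]
  P = {1,4,6}:  v_{1} + v_{4} + v_{6} = 0 ; sig = [3:]
  P = {0,1,6}:  v_{0} + v_{1} + v_{6} = v_{7} ; sig = [3:1]

Signatures (|P|; sorted positive RHS coefficients), sorted:
    |P|=2: 10 collections, coeffs (), (), (1), (1), (1), (1), (1), (1), (1,1), (1,1)
    |P|=3: 2 collections, coeffs (), (1)


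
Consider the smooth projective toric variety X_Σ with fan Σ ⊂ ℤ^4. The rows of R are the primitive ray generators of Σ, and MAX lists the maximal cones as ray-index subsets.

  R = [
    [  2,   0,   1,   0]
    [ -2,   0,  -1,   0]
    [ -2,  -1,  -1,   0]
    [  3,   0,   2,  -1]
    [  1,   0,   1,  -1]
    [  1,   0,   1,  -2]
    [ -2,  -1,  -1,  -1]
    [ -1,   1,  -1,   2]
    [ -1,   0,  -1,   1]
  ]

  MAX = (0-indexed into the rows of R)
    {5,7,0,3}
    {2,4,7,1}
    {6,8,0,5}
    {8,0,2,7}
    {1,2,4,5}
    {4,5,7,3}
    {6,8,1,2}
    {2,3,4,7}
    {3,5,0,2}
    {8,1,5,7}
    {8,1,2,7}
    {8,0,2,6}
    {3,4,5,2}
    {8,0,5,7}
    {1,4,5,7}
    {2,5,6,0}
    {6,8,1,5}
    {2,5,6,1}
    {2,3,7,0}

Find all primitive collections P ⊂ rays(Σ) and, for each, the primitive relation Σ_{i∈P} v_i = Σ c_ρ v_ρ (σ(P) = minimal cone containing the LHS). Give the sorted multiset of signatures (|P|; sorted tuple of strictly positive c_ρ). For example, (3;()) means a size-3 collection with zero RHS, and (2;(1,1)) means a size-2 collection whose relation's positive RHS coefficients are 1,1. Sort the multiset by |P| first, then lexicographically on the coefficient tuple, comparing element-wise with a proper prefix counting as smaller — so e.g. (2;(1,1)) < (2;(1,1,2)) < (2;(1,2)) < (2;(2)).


Σ has 10 primitive collections:

  {0,1}:  v_{0} + v_{1} = 0  so sig = (2;())
  {4,8}:  v_{4} + v_{8} = 0  so sig = (2;())
  {0,4}:  v_{0} + v_{4} = v_{3}  so sig = (2;(1))
  {1,3}:  v_{1} + v_{3} = v_{4}  so sig = (2;(1))
  {3,8}:  v_{3} + v_{8} = v_{0}  so sig = (2;(1))
  {4,6}:  v_{4} + v_{6} = v_{2} + v_{5}  so sig = (2;(1,1))
  {6,7}:  v_{6} + v_{7} = v_{1} + v_{8}  so sig = (2;(1,1))
  {3,6}:  v_{3} + v_{6} = v_{0} + v_{2} + v_{5}  so sig = (2;(1,1,1))
  {2,5,7}:  v_{2} + v_{5} + v_{7} = v_{1}  so sig = (3;(1))
  {2,5,8}:  v_{2} + v_{5} + v_{8} = v_{6}  so sig = (3;(1))

Hence PRS(X_Σ) =
    (2;())
    (2;())
    (2;(1))
    (2;(1))
    (2;(1))
    (2;(1,1))
    (2;(1,1))
    (2;(1,1,1))
    (3;(1))
    (3;(1))


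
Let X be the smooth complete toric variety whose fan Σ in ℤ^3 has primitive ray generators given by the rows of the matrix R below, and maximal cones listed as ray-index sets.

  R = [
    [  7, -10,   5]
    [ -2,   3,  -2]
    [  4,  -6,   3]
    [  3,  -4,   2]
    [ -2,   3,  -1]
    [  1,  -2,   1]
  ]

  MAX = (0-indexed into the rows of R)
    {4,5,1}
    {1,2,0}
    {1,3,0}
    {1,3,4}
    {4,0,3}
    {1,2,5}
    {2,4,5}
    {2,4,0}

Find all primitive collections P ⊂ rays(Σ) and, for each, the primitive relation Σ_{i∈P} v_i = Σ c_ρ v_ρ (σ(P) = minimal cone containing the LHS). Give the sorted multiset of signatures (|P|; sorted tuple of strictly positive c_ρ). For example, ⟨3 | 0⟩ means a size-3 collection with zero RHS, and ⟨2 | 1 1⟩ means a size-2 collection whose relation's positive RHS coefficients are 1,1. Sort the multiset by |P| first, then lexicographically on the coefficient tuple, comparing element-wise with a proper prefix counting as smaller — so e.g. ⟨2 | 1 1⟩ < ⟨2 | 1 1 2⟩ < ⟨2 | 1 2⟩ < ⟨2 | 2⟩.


The 5 primitive collections of Σ (r=6, n=3):

  P = {2,3}:  v_{2} + v_{3} = v_{0} — sig = ⟨2 | 1⟩
  P = {3,5}:  v_{3} + v_{5} = v_{2} — sig = ⟨2 | 1⟩
  P = {0,5}:  v_{0} + v_{5} = 2·v_{2} — sig = ⟨2 | 2⟩
  P = {1,2,4}:  v_{1} + v_{2} + v_{4} = 0 — sig = ⟨3 | 0⟩
  P = {0,1,4}:  v_{0} + v_{1} + v_{4} = v_{3} — sig = ⟨3 | 1⟩

so the primitive-relation signature multiset is
[⟨2 | 1⟩, ⟨2 | 1⟩, ⟨2 | 2⟩, ⟨3 | 0⟩, ⟨3 | 1⟩]


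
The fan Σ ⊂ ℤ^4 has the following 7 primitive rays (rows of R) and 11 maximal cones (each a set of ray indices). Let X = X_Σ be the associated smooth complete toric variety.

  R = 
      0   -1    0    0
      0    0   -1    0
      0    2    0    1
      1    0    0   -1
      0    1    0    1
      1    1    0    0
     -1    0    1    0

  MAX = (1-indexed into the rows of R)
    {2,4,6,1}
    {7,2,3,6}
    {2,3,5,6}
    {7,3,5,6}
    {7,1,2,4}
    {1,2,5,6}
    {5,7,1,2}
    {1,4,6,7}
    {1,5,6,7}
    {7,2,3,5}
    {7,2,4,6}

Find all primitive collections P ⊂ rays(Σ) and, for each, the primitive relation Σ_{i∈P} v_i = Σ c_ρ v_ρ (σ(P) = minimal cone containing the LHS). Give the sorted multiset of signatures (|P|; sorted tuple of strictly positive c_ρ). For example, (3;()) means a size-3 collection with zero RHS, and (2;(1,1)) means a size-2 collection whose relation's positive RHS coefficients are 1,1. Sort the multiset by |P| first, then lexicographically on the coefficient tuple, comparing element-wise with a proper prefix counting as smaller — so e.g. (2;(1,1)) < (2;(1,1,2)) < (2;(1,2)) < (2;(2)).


The 5 primitive collections of Σ (r=7, n=4):

  {1,3}:  v_{1} + v_{3} = v_{5}  ⇒ sig = (2;(1))
  {4,5}:  v_{4} + v_{5} = v_{6}  ⇒ sig = (2;(1))
  {3,4}:  v_{3} + v_{4} = v_{2} + 2·v_{6} + v_{7}  ⇒ sig = (2;(1,1,2))
  {1,2,6,7}:  v_{1} + v_{2} + v_{6} + v_{7} = 0  ⇒ sig = (4;())
  {2,5,6,7}:  v_{2} + v_{5} + v_{6} + v_{7} = v_{3}  ⇒ sig = (4;(1))

Sorted signature multiset PRS(X):
    |P|=2: 3 collections, coeffs (1), (1), (1,1,2)
    |P|=4: 2 collections, coeffs (), (1)


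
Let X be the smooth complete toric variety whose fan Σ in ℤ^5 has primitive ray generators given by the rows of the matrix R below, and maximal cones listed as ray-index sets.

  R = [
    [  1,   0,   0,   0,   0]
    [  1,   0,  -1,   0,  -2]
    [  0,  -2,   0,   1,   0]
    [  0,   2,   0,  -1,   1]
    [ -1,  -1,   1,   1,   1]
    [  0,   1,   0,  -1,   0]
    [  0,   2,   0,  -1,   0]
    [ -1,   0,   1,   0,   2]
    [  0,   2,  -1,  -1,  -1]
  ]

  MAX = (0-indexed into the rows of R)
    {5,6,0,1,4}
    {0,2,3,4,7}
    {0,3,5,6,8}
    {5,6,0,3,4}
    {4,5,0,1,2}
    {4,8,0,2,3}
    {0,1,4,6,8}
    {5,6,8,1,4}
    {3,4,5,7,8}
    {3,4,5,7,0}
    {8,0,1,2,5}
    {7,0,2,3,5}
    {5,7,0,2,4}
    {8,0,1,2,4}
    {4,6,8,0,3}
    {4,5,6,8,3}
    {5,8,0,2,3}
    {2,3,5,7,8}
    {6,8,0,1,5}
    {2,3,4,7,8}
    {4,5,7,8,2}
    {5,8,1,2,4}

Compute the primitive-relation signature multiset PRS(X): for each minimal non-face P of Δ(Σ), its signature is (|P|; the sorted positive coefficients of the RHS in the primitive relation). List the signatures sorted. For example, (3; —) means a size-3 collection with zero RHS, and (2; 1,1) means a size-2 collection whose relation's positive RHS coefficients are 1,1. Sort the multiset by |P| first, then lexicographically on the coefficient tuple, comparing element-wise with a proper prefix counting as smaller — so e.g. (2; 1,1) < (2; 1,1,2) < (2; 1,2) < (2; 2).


Σ has 7 primitive collections:

  {1,7}:  v_{1} + v_{7} = 0  →  sig = (2; —)
  {2,6}:  v_{2} + v_{6} = 0  →  sig = (2; —)
  {1,3}:  v_{1} + v_{3} = v_{0} + v_{8}  →  sig = (2; 1,1)
  {6,7}:  v_{6} + v_{7} = v_{3} + v_{4} + v_{5}  →  sig = (2; 1,1,1)
  {0,7,8}:  v_{0} + v_{7} + v_{8} = v_{3}  →  sig = (3; 1)
  {0,4,5,8}:  v_{0} + v_{4} + v_{5} + v_{8} = v_{6}  →  sig = (4; 1)
  {2,3,4,5}:  v_{2} + v_{3} + v_{4} + v_{5} = v_{7}  →  sig = (4; 1)

Sorted signature multiset PRS(X):
{ (2; —) ×2,  (2; 1,1),  (2; 1,1,1),  (3; 1),  (4; 1) ×2 }


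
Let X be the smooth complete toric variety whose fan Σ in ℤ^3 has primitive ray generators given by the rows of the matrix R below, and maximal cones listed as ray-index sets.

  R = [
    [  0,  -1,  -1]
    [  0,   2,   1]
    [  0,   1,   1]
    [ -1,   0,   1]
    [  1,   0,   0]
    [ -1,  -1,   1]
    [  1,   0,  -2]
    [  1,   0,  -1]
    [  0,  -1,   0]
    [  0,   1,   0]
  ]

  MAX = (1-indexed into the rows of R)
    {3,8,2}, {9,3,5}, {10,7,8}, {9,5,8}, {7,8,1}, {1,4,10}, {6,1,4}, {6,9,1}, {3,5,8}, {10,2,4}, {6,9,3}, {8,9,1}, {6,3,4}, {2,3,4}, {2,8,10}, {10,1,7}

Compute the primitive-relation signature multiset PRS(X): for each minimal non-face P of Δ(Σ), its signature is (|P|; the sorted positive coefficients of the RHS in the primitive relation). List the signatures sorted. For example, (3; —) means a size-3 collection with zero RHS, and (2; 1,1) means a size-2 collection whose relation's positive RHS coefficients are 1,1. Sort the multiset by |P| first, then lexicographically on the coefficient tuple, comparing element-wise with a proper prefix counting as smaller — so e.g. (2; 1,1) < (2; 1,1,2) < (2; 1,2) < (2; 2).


The 23 primitive collections of Σ (r=10, n=3):

  P = {1,3}:  v_{1} + v_{3} = 0 — sig = (2; —)
  P = {4,8}:  v_{4} + v_{8} = 0 — sig = (2; —)
  P = {9,10}:  v_{9} + v_{10} = 0 — sig = (2; —)
  P = {1,2}:  v_{1} + v_{2} = v_{10} — sig = (2; 1)
  P = {2,9}:  v_{2} + v_{9} = v_{3} — sig = (2; 1)
  P = {3,10}:  v_{3} + v_{10} = v_{2} — sig = (2; 1)
  P = {4,9}:  v_{4} + v_{9} = v_{6} — sig = (2; 1)
  P = {6,7}:  v_{6} + v_{7} = v_{1} — sig = (2; 1)
  P = {6,8}:  v_{6} + v_{8} = v_{9} — sig = (2; 1)
  P = {6,10}:  v_{6} + v_{10} = v_{4} — sig = (2; 1)
  P = {1,5}:  v_{1} + v_{5} = v_{8} + v_{9} — sig = (2; 1,1)
  P = {2,6}:  v_{2} + v_{6} = v_{3} + v_{4} — sig = (2; 1,1)
  P = {3,7}:  v_{3} + v_{7} = v_{8} + v_{10} — sig = (2; 1,1)
  P = {4,5}:  v_{4} + v_{5} = v_{3} + v_{9} — sig = (2; 1,1)
  P = {4,7}:  v_{4} + v_{7} = v_{1} + v_{10} — sig = (2; 1,1)
  P = {5,10}:  v_{5} + v_{10} = v_{3} + v_{8} — sig = (2; 1,1)
  P = {7,9}:  v_{7} + v_{9} = v_{1} + v_{8} — sig = (2; 1,1)
  P = {2,5}:  v_{2} + v_{5} = 2·v_{3} + v_{8} — sig = (2; 1,2)
  P = {2,7}:  v_{2} + v_{7} = v_{8} + 2·v_{10} — sig = (2; 1,2)
  P = {5,6}:  v_{5} + v_{6} = v_{3} + 2·v_{9} — sig = (2; 1,2)
  P = {5,7}:  v_{5} + v_{7} = 2·v_{8} — sig = (2; 2)
  P = {1,8,10}:  v_{1} + v_{8} + v_{10} = v_{7} — sig = (3; 1)
  P = {3,8,9}:  v_{3} + v_{8} + v_{9} = v_{5} — sig = (3; 1)

Sorted signature multiset PRS(X):
[(2; —), (2; —), (2; —), (2; 1), (2; 1), (2; 1), (2; 1), (2; 1), (2; 1), (2; 1), (2; 1,1), (2; 1,1), (2; 1,1), (2; 1,1), (2; 1,1), (2; 1,1), (2; 1,1), (2; 1,2), (2; 1,2), (2; 1,2), (2; 2), (3; 1), (3; 1)]


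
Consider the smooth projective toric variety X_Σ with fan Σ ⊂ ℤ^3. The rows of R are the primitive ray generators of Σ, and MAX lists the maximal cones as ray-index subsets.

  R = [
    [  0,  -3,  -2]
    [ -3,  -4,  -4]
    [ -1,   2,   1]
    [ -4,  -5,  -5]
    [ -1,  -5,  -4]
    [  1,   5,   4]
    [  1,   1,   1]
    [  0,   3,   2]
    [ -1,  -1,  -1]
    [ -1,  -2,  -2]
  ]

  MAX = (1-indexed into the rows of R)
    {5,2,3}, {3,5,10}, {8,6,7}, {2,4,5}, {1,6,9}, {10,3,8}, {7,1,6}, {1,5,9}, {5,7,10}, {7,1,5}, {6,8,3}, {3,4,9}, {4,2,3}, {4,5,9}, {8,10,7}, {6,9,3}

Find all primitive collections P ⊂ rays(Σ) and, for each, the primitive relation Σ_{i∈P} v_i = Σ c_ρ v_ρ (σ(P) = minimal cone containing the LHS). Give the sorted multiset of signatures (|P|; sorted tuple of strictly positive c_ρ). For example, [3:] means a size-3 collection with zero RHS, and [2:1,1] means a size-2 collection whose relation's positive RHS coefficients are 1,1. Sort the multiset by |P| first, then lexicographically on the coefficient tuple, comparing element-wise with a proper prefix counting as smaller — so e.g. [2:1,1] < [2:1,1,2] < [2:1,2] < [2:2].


Δ(Σ) — 10 vertices, 23 min non-faces:

  P = {1,8}:  v_{1} + v_{8} = 0  ⟹  sig = [2:]
  P = {5,6}:  v_{5} + v_{6} = 0  ⟹  sig = [2:]
  P = {7,9}:  v_{7} + v_{9} = 0  ⟹  sig = [2:]
  P = {1,3}:  v_{1} + v_{3} = v_{9}  ⟹  sig = [2:1]
  P = {1,10}:  v_{1} + v_{10} = v_{5}  ⟹  sig = [2:1]
  P = {2,9}:  v_{2} + v_{9} = v_{4}  ⟹  sig = [2:1]
  P = {3,7}:  v_{3} + v_{7} = v_{8}  ⟹  sig = [2:1]
  P = {4,7}:  v_{4} + v_{7} = v_{2}  ⟹  sig = [2:1]
  P = {5,8}:  v_{5} + v_{8} = v_{10}  ⟹  sig = [2:1]
  P = {6,10}:  v_{6} + v_{10} = v_{8}  ⟹  sig = [2:1]
  P = {8,9}:  v_{8} + v_{9} = v_{3}  ⟹  sig = [2:1]
  P = {2,6}:  v_{2} + v_{6} = v_{3} + v_{9}  ⟹  sig = [2:1,1]
  P = {2,7}:  v_{2} + v_{7} = v_{3} + v_{5}  ⟹  sig = [2:1,1]
  P = {4,8}:  v_{4} + v_{8} = v_{2} + v_{3}  ⟹  sig = [2:1,1]
  P = {9,10}:  v_{9} + v_{10} = v_{3} + v_{5}  ⟹  sig = [2:1,1]
  P = {4,10}:  v_{4} + v_{10} = v_{2} + v_{3} + v_{5}  ⟹  sig = [2:1,1,1]
  P = {1,2}:  v_{1} + v_{2} = v_{5} + 2·v_{9}  ⟹  sig = [2:1,2]
  P = {2,8}:  v_{2} + v_{8} = 2·v_{3} + v_{5}  ⟹  sig = [2:1,2]
  P = {4,6}:  v_{4} + v_{6} = v_{3} + 2·v_{9}  ⟹  sig = [2:1,2]
  P = {1,4}:  v_{1} + v_{4} = v_{5} + 3·v_{9}  ⟹  sig = [2:1,3]
  P = {2,10}:  v_{2} + v_{10} = 2·v_{3} + 2·v_{5}  ⟹  sig = [2:2,2]
  P = {3,5,9}:  v_{3} + v_{5} + v_{9} = v_{2}  ⟹  sig = [3:1]
  P = {3,4,5}:  v_{3} + v_{4} + v_{5} = 2·v_{2}  ⟹  sig = [3:2]

Signatures (|P|; sorted positive RHS coefficients), sorted:
    [2:]
    [2:]
    [2:]
    [2:1]
    [2:1]
    [2:1]
    [2:1]
    [2:1]
    [2:1]
    [2:1]
    [2:1]
    [2:1,1]
    [2:1,1]
    [2:1,1]
    [2:1,1]
    [2:1,1,1]
    [2:1,2]
    [2:1,2]
    [2:1,2]
    [2:1,3]
    [2:2,2]
    [3:1]
    [3:2]


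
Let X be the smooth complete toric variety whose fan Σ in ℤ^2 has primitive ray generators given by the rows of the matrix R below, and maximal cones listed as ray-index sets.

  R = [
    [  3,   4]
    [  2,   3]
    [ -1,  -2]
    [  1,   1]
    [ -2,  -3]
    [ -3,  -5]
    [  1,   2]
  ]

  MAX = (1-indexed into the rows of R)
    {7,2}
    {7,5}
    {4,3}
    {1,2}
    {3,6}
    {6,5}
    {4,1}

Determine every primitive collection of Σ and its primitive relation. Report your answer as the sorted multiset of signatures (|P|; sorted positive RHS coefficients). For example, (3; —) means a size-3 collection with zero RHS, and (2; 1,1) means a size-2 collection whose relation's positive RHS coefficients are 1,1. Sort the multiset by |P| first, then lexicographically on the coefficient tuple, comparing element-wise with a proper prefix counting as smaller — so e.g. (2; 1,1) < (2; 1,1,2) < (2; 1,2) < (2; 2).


The 14 primitive collections of Σ (r=7, n=2):

  P = {2,5}:  v_{2} + v_{5} = 0 — sig = (2; —)
  P = {3,7}:  v_{3} + v_{7} = 0 — sig = (2; —)
  P = {1,5}:  v_{1} + v_{5} = v_{4} — sig = (2; 1)
  P = {2,3}:  v_{2} + v_{3} = v_{4} — sig = (2; 1)
  P = {2,4}:  v_{2} + v_{4} = v_{1} — sig = (2; 1)
  P = {2,6}:  v_{2} + v_{6} = v_{3} — sig = (2; 1)
  P = {3,5}:  v_{3} + v_{5} = v_{6} — sig = (2; 1)
  P = {4,5}:  v_{4} + v_{5} = v_{3} — sig = (2; 1)
  P = {4,7}:  v_{4} + v_{7} = v_{2} — sig = (2; 1)
  P = {6,7}:  v_{6} + v_{7} = v_{5} — sig = (2; 1)
  P = {1,6}:  v_{1} + v_{6} = v_{3} + v_{4} — sig = (2; 1,1)
  P = {1,3}:  v_{1} + v_{3} = 2·v_{4} — sig = (2; 2)
  P = {1,7}:  v_{1} + v_{7} = 2·v_{2} — sig = (2; 2)
  P = {4,6}:  v_{4} + v_{6} = 2·v_{3} — sig = (2; 2)

Sorted signature multiset PRS(X):
    (2; —)
    (2; —)
    (2; 1)
    (2; 1)
    (2; 1)
    (2; 1)
    (2; 1)
    (2; 1)
    (2; 1)
    (2; 1)
    (2; 1,1)
    (2; 2)
    (2; 2)
    (2; 2)


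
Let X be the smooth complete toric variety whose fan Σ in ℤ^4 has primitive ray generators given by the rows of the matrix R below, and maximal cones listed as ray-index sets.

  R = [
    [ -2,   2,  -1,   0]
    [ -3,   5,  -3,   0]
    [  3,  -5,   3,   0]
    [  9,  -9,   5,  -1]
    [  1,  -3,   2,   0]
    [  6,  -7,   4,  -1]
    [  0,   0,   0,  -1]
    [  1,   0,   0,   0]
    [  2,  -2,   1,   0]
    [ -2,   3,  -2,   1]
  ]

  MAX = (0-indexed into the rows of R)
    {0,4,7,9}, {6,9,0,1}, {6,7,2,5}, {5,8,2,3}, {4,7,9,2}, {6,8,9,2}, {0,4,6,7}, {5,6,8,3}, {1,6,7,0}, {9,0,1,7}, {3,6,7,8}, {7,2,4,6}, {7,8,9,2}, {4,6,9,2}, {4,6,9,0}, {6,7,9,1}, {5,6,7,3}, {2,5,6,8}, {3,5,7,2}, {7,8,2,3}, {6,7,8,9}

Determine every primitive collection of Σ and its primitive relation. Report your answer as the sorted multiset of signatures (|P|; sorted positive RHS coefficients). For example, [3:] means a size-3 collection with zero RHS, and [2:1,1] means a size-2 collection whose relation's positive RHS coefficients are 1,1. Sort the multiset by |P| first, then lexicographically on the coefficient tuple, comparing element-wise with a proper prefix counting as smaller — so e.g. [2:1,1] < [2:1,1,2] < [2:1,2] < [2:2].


20 minimal non-faces of Δ(Σ) (on 10 rays):

  P = {0,8}:  v_{0} + v_{8} = 0  ⟹  sig = [2:]
  P = {1,2}:  v_{1} + v_{2} = 0  ⟹  sig = [2:]
  P = {0,2}:  v_{0} + v_{2} = v_{4}  ⟹  sig = [2:1]
  P = {1,4}:  v_{1} + v_{4} = v_{0}  ⟹  sig = [2:1]
  P = {4,8}:  v_{4} + v_{8} = v_{2}  ⟹  sig = [2:1]
  P = {0,3}:  v_{0} + v_{3} = v_{5} + v_{7}  ⟹  sig = [2:1,1]
  P = {0,5}:  v_{0} + v_{5} = v_{2} + v_{6} + v_{7}  ⟹  sig = [2:1,1,1]
  P = {1,5}:  v_{1} + v_{5} = v_{6} + v_{7} + v_{8}  ⟹  sig = [2:1,1,1]
  P = {1,8}:  v_{1} + v_{8} = v_{6} + v_{7} + v_{9}  ⟹  sig = [2:1,1,1]
  P = {3,4}:  v_{3} + v_{4} = v_{2} + v_{5} + v_{7}  ⟹  sig = [2:1,1,1]
  P = {4,5}:  v_{4} + v_{5} = 2·v_{2} + v_{6} + v_{7}  ⟹  sig = [2:1,1,2]
  P = {1,3}:  v_{1} + v_{3} = v_{6} + 2·v_{7} + 2·v_{8}  ⟹  sig = [2:1,2,2]
  P = {3,9}:  v_{3} + v_{9} = v_{7} + 3·v_{8}  ⟹  sig = [2:1,3]
  P = {5,9}:  v_{5} + v_{9} = 2·v_{8}  ⟹  sig = [2:2]
  P = {5,7,8}:  v_{5} + v_{7} + v_{8} = v_{3}  ⟹  sig = [3:1]
  P = {2,3,6}:  v_{2} + v_{3} + v_{6} = 2·v_{5}  ⟹  sig = [3:2]
  P = {4,6,7,9}:  v_{4} + v_{6} + v_{7} + v_{9} = 0  ⟹  sig = [4:]
  P = {0,6,7,9}:  v_{0} + v_{6} + v_{7} + v_{9} = v_{1}  ⟹  sig = [4:1]
  P = {2,6,7,8}:  v_{2} + v_{6} + v_{7} + v_{8} = v_{5}  ⟹  sig = [4:1]
  P = {2,6,7,9}:  v_{2} + v_{6} + v_{7} + v_{9} = v_{8}  ⟹  sig = [4:1]

Signatures (|P|; sorted positive RHS coefficients), sorted:
[[2:], [2:], [2:1], [2:1], [2:1], [2:1,1], [2:1,1,1], [2:1,1,1], [2:1,1,1], [2:1,1,1], [2:1,1,2], [2:1,2,2], [2:1,3], [2:2], [3:1], [3:2], [4:], [4:1], [4:1], [4:1]]


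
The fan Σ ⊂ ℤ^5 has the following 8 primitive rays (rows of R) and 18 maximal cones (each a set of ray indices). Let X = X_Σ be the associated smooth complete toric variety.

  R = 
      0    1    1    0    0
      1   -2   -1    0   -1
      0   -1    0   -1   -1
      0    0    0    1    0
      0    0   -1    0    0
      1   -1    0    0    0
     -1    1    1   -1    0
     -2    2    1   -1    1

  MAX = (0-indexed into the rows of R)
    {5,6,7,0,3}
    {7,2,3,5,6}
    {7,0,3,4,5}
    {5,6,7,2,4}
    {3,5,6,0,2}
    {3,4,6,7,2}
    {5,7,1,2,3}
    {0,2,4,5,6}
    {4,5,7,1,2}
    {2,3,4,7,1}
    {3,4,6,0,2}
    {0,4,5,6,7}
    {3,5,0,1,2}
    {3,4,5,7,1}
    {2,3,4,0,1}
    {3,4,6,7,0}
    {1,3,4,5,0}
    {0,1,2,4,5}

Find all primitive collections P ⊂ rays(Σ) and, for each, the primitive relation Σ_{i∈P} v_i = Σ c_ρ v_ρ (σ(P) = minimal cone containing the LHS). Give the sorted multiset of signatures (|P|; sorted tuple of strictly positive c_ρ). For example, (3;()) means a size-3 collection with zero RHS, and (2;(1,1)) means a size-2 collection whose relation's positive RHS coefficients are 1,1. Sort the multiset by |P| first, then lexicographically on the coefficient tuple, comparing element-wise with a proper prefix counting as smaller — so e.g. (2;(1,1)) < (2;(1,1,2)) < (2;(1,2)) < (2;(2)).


The 5 primitive collections of Σ (r=8, n=5):

  {1,6}:  v_{1} + v_{6} = v_{2}  →  sig = (2;(1))
  {0,1,7}:  v_{0} + v_{1} + v_{7} = v_{6}  →  sig = (3;(1))
  {0,2,7}:  v_{0} + v_{2} + v_{7} = 2·v_{6}  →  sig = (3;(2))
  {3,4,5,6}:  v_{3} + v_{4} + v_{5} + v_{6} = 0  →  sig = (4;())
  {2,3,4,5}:  v_{2} + v_{3} + v_{4} + v_{5} = v_{1}  →  sig = (4;(1))

Sorted signature multiset PRS(X):
    |P|=2: 1 collection, coeffs (1)
    |P|=3: 2 collections, coeffs (1), (2)
    |P|=4: 2 collections, coeffs (), (1)


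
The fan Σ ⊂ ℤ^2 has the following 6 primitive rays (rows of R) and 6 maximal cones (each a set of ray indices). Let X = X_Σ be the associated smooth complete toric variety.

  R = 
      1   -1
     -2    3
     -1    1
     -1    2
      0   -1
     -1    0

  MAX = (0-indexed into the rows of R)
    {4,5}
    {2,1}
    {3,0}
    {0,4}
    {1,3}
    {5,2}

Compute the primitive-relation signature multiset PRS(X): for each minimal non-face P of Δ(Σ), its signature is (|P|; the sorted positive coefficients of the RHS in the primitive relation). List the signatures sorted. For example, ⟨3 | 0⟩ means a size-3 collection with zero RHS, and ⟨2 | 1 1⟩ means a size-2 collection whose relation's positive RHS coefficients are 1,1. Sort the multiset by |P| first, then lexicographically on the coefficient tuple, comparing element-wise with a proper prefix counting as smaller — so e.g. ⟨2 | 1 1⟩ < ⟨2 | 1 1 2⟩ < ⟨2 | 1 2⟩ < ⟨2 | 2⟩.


Δ(Σ) — 6 vertices, 9 min non-faces:

  • {0,2}:  v_{0} + v_{2} = 0 ; sig = ⟨2 | 0⟩
  • {0,1}:  v_{0} + v_{1} = v_{3} ; sig = ⟨2 | 1⟩
  • {0,5}:  v_{0} + v_{5} = v_{4} ; sig = ⟨2 | 1⟩
  • {2,3}:  v_{2} + v_{3} = v_{1} ; sig = ⟨2 | 1⟩
  • {2,4}:  v_{2} + v_{4} = v_{5} ; sig = ⟨2 | 1⟩
  • {3,4}:  v_{3} + v_{4} = v_{2} ; sig = ⟨2 | 1⟩
  • {1,4}:  v_{1} + v_{4} = 2·v_{2} ; sig = ⟨2 | 2⟩
  • {3,5}:  v_{3} + v_{5} = 2·v_{2} ; sig = ⟨2 | 2⟩
  • {1,5}:  v_{1} + v_{5} = 3·v_{2} ; sig = ⟨2 | 3⟩

Signatures (|P|; sorted positive RHS coefficients), sorted:
{ ⟨2 | 0⟩,  ⟨2 | 1⟩ ×5,  ⟨2 | 2⟩ ×2,  ⟨2 | 3⟩ }


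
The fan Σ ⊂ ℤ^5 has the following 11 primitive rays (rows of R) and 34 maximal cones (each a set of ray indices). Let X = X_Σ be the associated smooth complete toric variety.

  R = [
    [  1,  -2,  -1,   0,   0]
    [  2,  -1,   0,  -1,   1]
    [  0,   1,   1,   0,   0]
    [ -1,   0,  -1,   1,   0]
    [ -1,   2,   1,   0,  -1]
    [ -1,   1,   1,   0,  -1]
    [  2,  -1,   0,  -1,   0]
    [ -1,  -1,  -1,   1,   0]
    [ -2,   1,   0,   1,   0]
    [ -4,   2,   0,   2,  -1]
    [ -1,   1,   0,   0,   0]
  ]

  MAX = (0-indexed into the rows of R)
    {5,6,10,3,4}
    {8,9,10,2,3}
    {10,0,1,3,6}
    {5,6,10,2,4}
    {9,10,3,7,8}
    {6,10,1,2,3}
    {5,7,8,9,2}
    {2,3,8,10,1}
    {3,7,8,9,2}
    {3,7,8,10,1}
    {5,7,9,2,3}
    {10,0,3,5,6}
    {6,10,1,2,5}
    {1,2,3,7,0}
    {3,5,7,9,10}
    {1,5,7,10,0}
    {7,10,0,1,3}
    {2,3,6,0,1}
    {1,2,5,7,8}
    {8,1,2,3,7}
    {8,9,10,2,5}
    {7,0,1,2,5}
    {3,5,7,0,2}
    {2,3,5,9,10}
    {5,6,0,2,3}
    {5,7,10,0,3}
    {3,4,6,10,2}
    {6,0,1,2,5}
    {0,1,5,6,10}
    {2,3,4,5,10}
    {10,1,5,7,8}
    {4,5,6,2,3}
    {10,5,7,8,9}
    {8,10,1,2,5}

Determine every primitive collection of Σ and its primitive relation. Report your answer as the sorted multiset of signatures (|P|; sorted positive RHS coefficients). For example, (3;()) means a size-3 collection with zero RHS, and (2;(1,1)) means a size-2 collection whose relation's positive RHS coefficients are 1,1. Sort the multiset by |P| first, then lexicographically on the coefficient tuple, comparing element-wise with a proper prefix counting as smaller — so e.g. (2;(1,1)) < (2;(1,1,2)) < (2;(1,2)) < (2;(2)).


16 minimal non-faces of Δ(Σ) (on 11 rays):

  {6,8}:  v_{6} + v_{8} = 0  →  sig = (2;())
  {0,8}:  v_{0} + v_{8} = v_{7}  →  sig = (2;(1))
  {1,9}:  v_{1} + v_{9} = v_{8}  →  sig = (2;(1))
  {6,7}:  v_{6} + v_{7} = v_{0}  →  sig = (2;(1))
  {4,7}:  v_{4} + v_{7} = v_{3} + v_{5}  →  sig = (2;(1,1))
  {6,9}:  v_{6} + v_{9} = v_{3} + v_{5}  →  sig = (2;(1,1))
  {0,4}:  v_{0} + v_{4} = v_{3} + v_{5} + v_{6}  →  sig = (2;(1,1,1))
  {0,9}:  v_{0} + v_{9} = v_{3} + v_{5} + v_{7}  →  sig = (2;(1,1,1))
  {1,4}:  v_{1} + v_{4} = v_{2} + v_{6} + v_{10}  →  sig = (2;(1,1,1))
  {4,8}:  v_{4} + v_{8} = v_{2} + v_{3} + v_{5} + v_{10}  →  sig = (2;(1,1,1,1))
  {4,9}:  v_{4} + v_{9} = v_{2} + 2·v_{3} + 2·v_{5} + v_{10}  →  sig = (2;(1,1,2,2))
  {0,2,10}:  v_{0} + v_{2} + v_{10} = 0  →  sig = (3;())
  {1,3,5}:  v_{1} + v_{3} + v_{5} = 0  →  sig = (3;())
  {2,7,10}:  v_{2} + v_{7} + v_{10} = v_{8}  →  sig = (3;(1))
  {3,5,8}:  v_{3} + v_{5} + v_{8} = v_{9}  →  sig = (3;(1))
  {2,3,5,6,10}:  v_{2} + v_{3} + v_{5} + v_{6} + v_{10} = v_{4}  →  sig = (5;(1))

Signatures (|P|; sorted positive RHS coefficients), sorted:
    (2;())
    (2;(1))
    (2;(1))
    (2;(1))
    (2;(1,1))
    (2;(1,1))
    (2;(1,1,1))
    (2;(1,1,1))
    (2;(1,1,1))
    (2;(1,1,1,1))
    (2;(1,1,2,2))
    (3;())
    (3;())
    (3;(1))
    (3;(1))
    (5;(1))


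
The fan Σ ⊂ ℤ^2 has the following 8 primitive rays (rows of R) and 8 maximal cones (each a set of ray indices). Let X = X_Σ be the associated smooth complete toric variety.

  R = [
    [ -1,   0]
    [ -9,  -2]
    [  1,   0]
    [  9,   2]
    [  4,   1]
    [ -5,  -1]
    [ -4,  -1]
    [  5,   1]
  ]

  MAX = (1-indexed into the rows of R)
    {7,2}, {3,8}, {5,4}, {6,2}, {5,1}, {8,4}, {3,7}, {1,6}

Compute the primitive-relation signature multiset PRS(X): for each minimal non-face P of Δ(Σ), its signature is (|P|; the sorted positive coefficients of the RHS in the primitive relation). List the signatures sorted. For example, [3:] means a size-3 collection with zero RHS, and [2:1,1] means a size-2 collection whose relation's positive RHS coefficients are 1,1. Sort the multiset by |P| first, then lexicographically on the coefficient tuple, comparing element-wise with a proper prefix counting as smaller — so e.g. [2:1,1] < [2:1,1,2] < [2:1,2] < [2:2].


|primitive collections| = 20. Relations:

  P={1,3}:  v_{1} + v_{3} = 0  →  sig = [2:]
  P={2,4}:  v_{2} + v_{4} = 0  →  sig = [2:]
  P={5,7}:  v_{5} + v_{7} = 0  →  sig = [2:]
  P={6,8}:  v_{6} + v_{8} = 0  →  sig = [2:]
  P={1,7}:  v_{1} + v_{7} = v_{6}  →  sig = [2:1]
  P={1,8}:  v_{1} + v_{8} = v_{5}  →  sig = [2:1]
  P={2,5}:  v_{2} + v_{5} = v_{6}  →  sig = [2:1]
  P={2,8}:  v_{2} + v_{8} = v_{7}  →  sig = [2:1]
  P={3,5}:  v_{3} + v_{5} = v_{8}  →  sig = [2:1]
  P={3,6}:  v_{3} + v_{6} = v_{7}  →  sig = [2:1]
  P={4,6}:  v_{4} + v_{6} = v_{5}  →  sig = [2:1]
  P={4,7}:  v_{4} + v_{7} = v_{8}  →  sig = [2:1]
  P={5,6}:  v_{5} + v_{6} = v_{1}  →  sig = [2:1]
  P={5,8}:  v_{5} + v_{8} = v_{4}  →  sig = [2:1]
  P={6,7}:  v_{6} + v_{7} = v_{2}  →  sig = [2:1]
  P={7,8}:  v_{7} + v_{8} = v_{3}  →  sig = [2:1]
  P={1,2}:  v_{1} + v_{2} = 2·v_{6}  →  sig = [2:2]
  P={1,4}:  v_{1} + v_{4} = 2·v_{5}  →  sig = [2:2]
  P={2,3}:  v_{2} + v_{3} = 2·v_{7}  →  sig = [2:2]
  P={3,4}:  v_{3} + v_{4} = 2·v_{8}  →  sig = [2:2]

Sorted signature multiset PRS(X):
[[2:], [2:], [2:], [2:], [2:1], [2:1], [2:1], [2:1], [2:1], [2:1], [2:1], [2:1], [2:1], [2:1], [2:1], [2:1], [2:2], [2:2], [2:2], [2:2]]


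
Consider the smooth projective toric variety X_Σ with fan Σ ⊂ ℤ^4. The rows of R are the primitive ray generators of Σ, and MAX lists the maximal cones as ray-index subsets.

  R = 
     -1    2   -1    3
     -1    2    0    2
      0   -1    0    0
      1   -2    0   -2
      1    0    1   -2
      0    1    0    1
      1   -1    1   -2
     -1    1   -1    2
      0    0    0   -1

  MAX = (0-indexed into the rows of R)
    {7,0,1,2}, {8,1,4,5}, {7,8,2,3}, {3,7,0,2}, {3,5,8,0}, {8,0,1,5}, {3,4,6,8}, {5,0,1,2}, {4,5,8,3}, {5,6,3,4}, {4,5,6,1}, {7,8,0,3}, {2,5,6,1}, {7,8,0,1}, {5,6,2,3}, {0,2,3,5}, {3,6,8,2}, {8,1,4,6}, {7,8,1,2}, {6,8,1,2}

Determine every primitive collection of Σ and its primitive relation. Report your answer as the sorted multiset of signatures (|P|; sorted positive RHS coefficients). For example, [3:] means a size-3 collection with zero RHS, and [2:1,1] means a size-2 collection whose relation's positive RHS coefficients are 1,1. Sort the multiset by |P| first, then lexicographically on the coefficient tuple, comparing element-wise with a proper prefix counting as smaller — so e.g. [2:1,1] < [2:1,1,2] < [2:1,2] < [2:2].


|primitive collections| = 10. Relations:

  • {1,3}:  v_{1} + v_{3} = 0 ; sig = [2:]
  • {6,7}:  v_{6} + v_{7} = 0 ; sig = [2:]
  • {0,6}:  v_{0} + v_{6} = v_{5} ; sig = [2:1]
  • {2,4}:  v_{2} + v_{4} = v_{6} ; sig = [2:1]
  • {5,7}:  v_{5} + v_{7} = v_{0} ; sig = [2:1]
  • {4,7}:  v_{4} + v_{7} = v_{5} + v_{8} ; sig = [2:1,1]
  • {0,4}:  v_{0} + v_{4} = 2·v_{5} + v_{8} ; sig = [2:1,2]
  • {2,5,8}:  v_{2} + v_{5} + v_{8} = 0 ; sig = [3:]
  • {0,2,8}:  v_{0} + v_{2} + v_{8} = v_{7} ; sig = [3:1]
  • {5,6,8}:  v_{5} + v_{6} + v_{8} = v_{4} ; sig = [3:1]

Hence PRS(X_Σ) =
    [2:]
    [2:]
    [2:1]
    [2:1]
    [2:1]
    [2:1,1]
    [2:1,2]
    [3:]
    [3:1]
    [3:1]
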